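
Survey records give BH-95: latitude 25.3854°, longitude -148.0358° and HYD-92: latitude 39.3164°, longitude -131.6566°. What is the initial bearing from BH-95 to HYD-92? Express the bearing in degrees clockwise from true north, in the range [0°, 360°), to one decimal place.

40.6°

Δλ = 16.3792°
y = sin Δλ · cos φ₂ = 0.218167
x = cos φ₁ sin φ₂ − sin φ₁ cos φ₂ cos Δλ = 0.254214
θ = atan2(y, x) = 40.6362° → 40.6362° (mod 360°)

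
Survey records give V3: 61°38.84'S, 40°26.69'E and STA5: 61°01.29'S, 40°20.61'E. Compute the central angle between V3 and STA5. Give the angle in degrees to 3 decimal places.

V3: φ = -61.64733°, λ = +40.44483°
STA5: φ = -61.02150°, λ = +40.34350°
Δφ = 0.6258°,  Δλ = -0.1013°
a = sin²(Δφ/2) + cos φ₁ cos φ₂ sin²(Δλ/2) = 0.000030
c = 2·arcsin(√a) = 0.010956 rad = 0.6277°

0.628°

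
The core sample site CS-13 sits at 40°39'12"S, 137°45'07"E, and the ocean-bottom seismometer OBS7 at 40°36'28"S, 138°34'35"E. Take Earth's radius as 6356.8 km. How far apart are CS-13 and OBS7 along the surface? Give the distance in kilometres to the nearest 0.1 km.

CS-13: φ = -40.65333°, λ = +137.75194°
OBS7: φ = -40.60778°, λ = +138.57639°
Δφ = 0.0456°,  Δλ = 0.8244°
a = sin²(Δφ/2) + cos φ₁ cos φ₂ sin²(Δλ/2) = 0.000030
c = 2·arcsin(√a) = 0.010949 rad = 0.6273°
d = R·c = 6356.8 × 0.010949 = 69.6 km

69.6 km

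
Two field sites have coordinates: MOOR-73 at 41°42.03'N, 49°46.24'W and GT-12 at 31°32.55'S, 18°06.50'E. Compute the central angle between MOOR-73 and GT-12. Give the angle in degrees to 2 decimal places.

96.22°

MOOR-73: φ = +41.70050°, λ = -49.77067°
GT-12: φ = -31.54250°, λ = +18.10833°
Δφ = -73.2430°,  Δλ = 67.8790°
a = sin²(Δφ/2) + cos φ₁ cos φ₂ sin²(Δλ/2) = 0.554196
c = 2·arcsin(√a) = 1.679401 rad = 96.2226°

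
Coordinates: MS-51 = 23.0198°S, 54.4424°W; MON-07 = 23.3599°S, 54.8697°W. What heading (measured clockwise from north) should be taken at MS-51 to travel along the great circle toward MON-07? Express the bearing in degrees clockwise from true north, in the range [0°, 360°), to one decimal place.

229.0°

Δλ = -0.4273°
y = sin Δλ · cos φ₂ = -0.006846
x = cos φ₁ sin φ₂ − sin φ₁ cos φ₂ cos Δλ = -0.005946
θ = atan2(y, x) = -130.9728° → 229.0272° (mod 360°)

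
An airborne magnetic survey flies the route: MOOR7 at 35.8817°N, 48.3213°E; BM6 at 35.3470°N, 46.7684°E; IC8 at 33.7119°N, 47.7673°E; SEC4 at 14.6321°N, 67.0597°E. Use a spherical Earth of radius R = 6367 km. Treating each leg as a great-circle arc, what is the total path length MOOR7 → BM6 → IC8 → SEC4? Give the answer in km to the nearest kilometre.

3229 km

MOOR7→BM6: c = 0.023928 rad, d = 152.35 km
BM6→IC8: c = 0.031948 rad, d = 203.41 km
IC8→SEC4: c = 0.451332 rad, d = 2873.63 km
Total = 152.35 + 203.41 + 2873.63 = 3229.39 km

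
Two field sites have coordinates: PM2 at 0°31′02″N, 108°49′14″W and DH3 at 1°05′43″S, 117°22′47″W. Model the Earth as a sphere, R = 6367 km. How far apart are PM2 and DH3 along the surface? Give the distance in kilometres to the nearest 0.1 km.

PM2: φ = +0.51722°, λ = -108.82056°
DH3: φ = -1.09528°, λ = -117.37972°
Δφ = -1.6125°,  Δλ = -8.5592°
a = sin²(Δφ/2) + cos φ₁ cos φ₂ sin²(Δλ/2) = 0.005765
c = 2·arcsin(√a) = 0.152007 rad = 8.7094°
d = R·c = 6367 × 0.152007 = 967.8 km

967.8 km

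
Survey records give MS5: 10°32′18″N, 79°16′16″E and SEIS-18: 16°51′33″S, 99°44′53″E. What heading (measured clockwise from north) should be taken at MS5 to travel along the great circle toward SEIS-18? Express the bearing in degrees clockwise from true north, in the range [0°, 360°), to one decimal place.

MS5: φ = +10.53833°, λ = +79.27111°
SEIS-18: φ = -16.85917°, λ = +99.74806°
Δλ = 20.4769°
y = sin Δλ · cos φ₂ = 0.334795
x = cos φ₁ sin φ₂ − sin φ₁ cos φ₂ cos Δλ = -0.449101
θ = atan2(y, x) = 143.2963° → 143.2963° (mod 360°)

143.3°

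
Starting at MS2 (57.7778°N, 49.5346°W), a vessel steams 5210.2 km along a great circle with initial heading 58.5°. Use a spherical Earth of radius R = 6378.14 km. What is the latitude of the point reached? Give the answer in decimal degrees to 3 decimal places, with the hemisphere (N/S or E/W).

51.460°N

δ = d/R = 5210.2/6378.14 = 0.816884 rad
φ₂ = arcsin(sin φ₁ cos δ + cos φ₁ sin δ cos θ)
   = arcsin(0.84599·0.68450 + 0.53320·0.72902·0.52250) = 51.46037°
λ₂ = λ₁ + atan2(sin θ sin δ cos φ₁, cos δ − sin φ₁ sin φ₂) = 36.53276°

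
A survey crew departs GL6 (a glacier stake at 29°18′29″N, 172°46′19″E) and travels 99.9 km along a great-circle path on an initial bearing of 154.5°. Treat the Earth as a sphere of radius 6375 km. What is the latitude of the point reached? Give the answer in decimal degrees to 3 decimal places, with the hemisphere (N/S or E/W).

28.497°N

GL6: φ = +29.30806°, λ = +172.77194°
δ = d/R = 99.9/6375 = 0.015671 rad
φ₂ = arcsin(sin φ₁ cos δ + cos φ₁ sin δ cos θ)
   = arcsin(0.48951·0.99988 + 0.87200·0.01567·-0.90259) = 28.49694°
λ₂ = λ₁ + atan2(sin θ sin δ cos φ₁, cos δ − sin φ₁ sin φ₂) = 173.21176°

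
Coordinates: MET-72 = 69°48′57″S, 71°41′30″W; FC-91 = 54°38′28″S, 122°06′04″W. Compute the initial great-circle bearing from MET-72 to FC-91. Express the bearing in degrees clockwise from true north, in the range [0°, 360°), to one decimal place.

278.3°

MET-72: φ = -69.81583°, λ = -71.69167°
FC-91: φ = -54.64111°, λ = -122.10111°
Δλ = -50.4094°
y = sin Δλ · cos φ₂ = -0.445954
x = cos φ₁ sin φ₂ − sin φ₁ cos φ₂ cos Δλ = 0.064759
θ = atan2(y, x) = -81.7376° → 278.2624° (mod 360°)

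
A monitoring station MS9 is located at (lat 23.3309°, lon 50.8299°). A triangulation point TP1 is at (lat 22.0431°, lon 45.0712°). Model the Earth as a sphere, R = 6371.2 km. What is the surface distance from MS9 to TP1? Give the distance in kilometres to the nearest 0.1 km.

Δφ = -1.2878°,  Δλ = -5.7587°
a = sin²(Δφ/2) + cos φ₁ cos φ₂ sin²(Δλ/2) = 0.002274
c = 2·arcsin(√a) = 0.095408 rad = 5.4665°
d = R·c = 6371.2 × 0.095408 = 607.9 km

607.9 km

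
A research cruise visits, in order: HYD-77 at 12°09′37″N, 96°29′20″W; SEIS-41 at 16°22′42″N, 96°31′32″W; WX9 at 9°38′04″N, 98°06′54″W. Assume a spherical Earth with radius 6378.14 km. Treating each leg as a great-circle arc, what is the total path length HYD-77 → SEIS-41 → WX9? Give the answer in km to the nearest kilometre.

1240 km

HYD-77: φ = +12.16028°, λ = -96.48889°
SEIS-41: φ = +16.37833°, λ = -96.52556°
WX9: φ = +9.63444°, λ = -98.11500°
HYD-77→SEIS-41: c = 0.073622 rad, d = 469.57 km
SEIS-41→WX9: c = 0.120763 rad, d = 770.24 km
Total = 469.57 + 770.24 = 1239.81 km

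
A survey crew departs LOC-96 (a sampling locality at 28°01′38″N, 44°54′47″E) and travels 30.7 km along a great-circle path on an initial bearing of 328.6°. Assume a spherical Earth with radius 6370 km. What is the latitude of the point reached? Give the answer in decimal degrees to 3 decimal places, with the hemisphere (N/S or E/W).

LOC-96: φ = +28.02722°, λ = +44.91306°
δ = d/R = 30.7/6370 = 0.004819 rad
φ₂ = arcsin(sin φ₁ cos δ + cos φ₁ sin δ cos θ)
   = arcsin(0.46989·0.99999 + 0.88272·0.00482·0.85355) = 28.26282°
λ₂ = λ₁ + atan2(sin θ sin δ cos φ₁, cos δ − sin φ₁ sin φ₂) = 44.74971°

28.263°N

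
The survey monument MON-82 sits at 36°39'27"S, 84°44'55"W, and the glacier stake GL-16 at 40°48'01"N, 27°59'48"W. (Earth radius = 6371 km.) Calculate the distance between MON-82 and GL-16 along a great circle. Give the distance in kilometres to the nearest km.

10372 km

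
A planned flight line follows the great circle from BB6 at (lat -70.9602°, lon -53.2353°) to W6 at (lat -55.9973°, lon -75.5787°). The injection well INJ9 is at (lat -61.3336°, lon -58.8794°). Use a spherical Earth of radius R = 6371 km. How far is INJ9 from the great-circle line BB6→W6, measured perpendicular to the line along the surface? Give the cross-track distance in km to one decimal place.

δ₁₃ = central angle BB6→INJ9 = 0.172494 rad  (haversine)
θ₁₃ = bearing BB6→INJ9 = 344.046°,  θ₁₂ = bearing BB6→W6 = 315.785°
dₓₜ = R·arcsin(sin δ₁₃ · sin(θ₁₃ − θ₁₂)) = 6371·arcsin(0.17164·sin(28.260°)) = 518.328 km
|dₓₜ| = 518.328 km

518.3 km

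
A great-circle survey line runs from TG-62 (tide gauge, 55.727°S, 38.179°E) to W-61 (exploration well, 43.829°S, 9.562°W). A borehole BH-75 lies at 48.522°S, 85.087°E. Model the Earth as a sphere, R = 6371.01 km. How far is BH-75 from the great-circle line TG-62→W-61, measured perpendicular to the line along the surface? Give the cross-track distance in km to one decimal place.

242.7 km

δ₁₃ = central angle TG-62→BH-75 = 0.507562 rad  (haversine)
θ₁₃ = bearing TG-62→BH-75 = 95.666°,  θ₁₂ = bearing TG-62→W-61 = 271.172°
dₓₜ = R·arcsin(sin δ₁₃ · sin(θ₁₃ − θ₁₂)) = 6371.01·arcsin(0.48605·sin(-175.506°)) = -242.712 km
|dₓₜ| = 242.712 km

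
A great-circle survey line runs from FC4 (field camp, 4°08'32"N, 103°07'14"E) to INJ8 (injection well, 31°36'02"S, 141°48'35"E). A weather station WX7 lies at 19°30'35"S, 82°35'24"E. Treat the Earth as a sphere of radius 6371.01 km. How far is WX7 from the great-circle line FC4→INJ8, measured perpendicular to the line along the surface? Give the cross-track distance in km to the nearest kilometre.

3428 km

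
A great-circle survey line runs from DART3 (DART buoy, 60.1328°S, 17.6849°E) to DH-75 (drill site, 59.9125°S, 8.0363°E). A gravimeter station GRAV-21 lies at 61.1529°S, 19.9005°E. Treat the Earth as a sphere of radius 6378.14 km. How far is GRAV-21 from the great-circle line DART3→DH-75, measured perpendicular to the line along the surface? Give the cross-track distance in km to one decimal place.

δ₁₃ = central angle DART3→GRAV-21 = 0.026005 rad  (haversine)
θ₁₃ = bearing DART3→GRAV-21 = 134.164°,  θ₁₂ = bearing DART3→DH-75 = 268.429°
dₓₜ = R·arcsin(sin δ₁₃ · sin(θ₁₃ − θ₁₂)) = 6378.14·arcsin(0.02600·sin(-134.265°)) = -118.771 km
|dₓₜ| = 118.771 km

118.8 km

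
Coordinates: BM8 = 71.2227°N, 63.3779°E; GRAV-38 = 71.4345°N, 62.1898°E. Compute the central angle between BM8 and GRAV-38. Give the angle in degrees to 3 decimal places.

0.435°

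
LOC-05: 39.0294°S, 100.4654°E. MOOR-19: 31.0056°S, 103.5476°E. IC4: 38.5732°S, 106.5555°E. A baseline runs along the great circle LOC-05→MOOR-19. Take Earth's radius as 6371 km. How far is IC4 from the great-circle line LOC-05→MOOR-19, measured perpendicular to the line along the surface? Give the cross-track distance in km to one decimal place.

δ₁₃ = central angle LOC-05→IC4 = 0.083202 rad  (haversine)
θ₁₃ = bearing LOC-05→IC4 = 86.424°,  θ₁₂ = bearing LOC-05→MOOR-19 = 18.367°
dₓₜ = R·arcsin(sin δ₁₃ · sin(θ₁₃ − θ₁₂)) = 6371·arcsin(0.08311·sin(68.057°)) = 491.598 km
|dₓₜ| = 491.598 km

491.6 km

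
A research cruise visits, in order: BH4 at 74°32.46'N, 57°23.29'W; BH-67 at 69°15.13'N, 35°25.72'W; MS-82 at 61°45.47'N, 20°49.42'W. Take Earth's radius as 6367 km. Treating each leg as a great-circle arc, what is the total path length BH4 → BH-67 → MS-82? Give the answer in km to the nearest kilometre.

2015 km

BH4: φ = +74.54100°, λ = -57.38817°
BH-67: φ = +69.25217°, λ = -35.42867°
MS-82: φ = +61.75783°, λ = -20.82367°
BH4→BH-67: c = 0.149189 rad, d = 949.89 km
BH-67→MS-82: c = 0.167281 rad, d = 1065.08 km
Total = 949.89 + 1065.08 = 2014.97 km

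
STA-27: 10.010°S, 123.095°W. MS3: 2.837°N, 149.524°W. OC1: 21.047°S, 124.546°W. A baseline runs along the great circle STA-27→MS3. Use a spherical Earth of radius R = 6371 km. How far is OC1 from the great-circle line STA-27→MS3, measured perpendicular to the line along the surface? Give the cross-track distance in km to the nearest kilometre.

δ₁₃ = central angle STA-27→OC1 = 0.194165 rad  (haversine)
θ₁₃ = bearing STA-27→OC1 = 187.035°,  θ₁₂ = bearing STA-27→MS3 = 294.672°
dₓₜ = R·arcsin(sin δ₁₃ · sin(θ₁₃ − θ₁₂)) = 6371·arcsin(0.19295·sin(-107.637°)) = -1178.194 km
|dₓₜ| = 1178.194 km

1178 km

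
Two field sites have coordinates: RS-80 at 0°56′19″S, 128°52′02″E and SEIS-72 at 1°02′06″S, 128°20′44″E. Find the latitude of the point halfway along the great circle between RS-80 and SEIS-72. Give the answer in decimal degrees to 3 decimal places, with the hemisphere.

0.987°S

RS-80: φ = -0.93861°, λ = +128.86722°
SEIS-72: φ = -1.03500°, λ = +128.34556°
Bx = cos φ₂ cos Δλ = 0.999795,  By = cos φ₂ sin Δλ = -0.009103
φₘ = atan2(sin φ₁ + sin φ₂, √((cos φ₁ + Bx)² + By²)) = -0.98682°
λₘ = λ₁ + atan2(By, cos φ₁ + Bx) = 128.60639°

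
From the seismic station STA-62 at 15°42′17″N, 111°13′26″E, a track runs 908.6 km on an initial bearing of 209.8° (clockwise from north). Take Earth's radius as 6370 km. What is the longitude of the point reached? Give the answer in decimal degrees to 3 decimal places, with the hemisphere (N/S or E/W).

107.127°E

STA-62: φ = +15.70472°, λ = +111.22389°
δ = d/R = 908.6/6370 = 0.142637 rad
φ₂ = arcsin(sin φ₁ cos δ + cos φ₁ sin δ cos θ)
   = arcsin(0.27068·0.98984 + 0.96267·0.14215·-0.86777) = 8.57937°
λ₂ = λ₁ + atan2(sin θ sin δ cos φ₁, cos δ − sin φ₁ sin φ₂) = 107.12682°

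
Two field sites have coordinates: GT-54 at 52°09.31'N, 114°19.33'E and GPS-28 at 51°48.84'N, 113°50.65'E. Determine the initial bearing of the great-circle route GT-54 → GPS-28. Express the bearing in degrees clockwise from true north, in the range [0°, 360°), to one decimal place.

GT-54: φ = +52.15517°, λ = +114.32217°
GPS-28: φ = +51.81400°, λ = +113.84417°
Δλ = -0.4780°
y = sin Δλ · cos φ₂ = -0.005158
x = cos φ₁ sin φ₂ − sin φ₁ cos φ₂ cos Δλ = -0.005937
θ = atan2(y, x) = -139.0211° → 220.9789° (mod 360°)

221.0°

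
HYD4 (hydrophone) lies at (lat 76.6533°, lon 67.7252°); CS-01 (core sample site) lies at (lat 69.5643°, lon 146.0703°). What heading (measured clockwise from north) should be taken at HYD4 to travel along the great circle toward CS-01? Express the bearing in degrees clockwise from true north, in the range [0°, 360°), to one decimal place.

66.6°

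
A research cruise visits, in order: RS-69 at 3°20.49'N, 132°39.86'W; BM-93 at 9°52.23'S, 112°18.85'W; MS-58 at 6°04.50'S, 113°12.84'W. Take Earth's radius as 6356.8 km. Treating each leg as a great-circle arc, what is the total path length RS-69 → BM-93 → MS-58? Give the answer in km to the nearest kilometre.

3117 km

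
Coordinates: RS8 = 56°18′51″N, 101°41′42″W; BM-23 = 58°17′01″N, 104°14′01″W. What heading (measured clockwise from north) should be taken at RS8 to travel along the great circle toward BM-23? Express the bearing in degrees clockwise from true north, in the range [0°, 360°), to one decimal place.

RS8: φ = +56.31417°, λ = -101.69500°
BM-23: φ = +58.28361°, λ = -104.23361°
Δλ = -2.5386°
y = sin Δλ · cos φ₂ = -0.023285
x = cos φ₁ sin φ₂ − sin φ₁ cos φ₂ cos Δλ = 0.034796
θ = atan2(y, x) = -33.7904° → 326.2096° (mod 360°)

326.2°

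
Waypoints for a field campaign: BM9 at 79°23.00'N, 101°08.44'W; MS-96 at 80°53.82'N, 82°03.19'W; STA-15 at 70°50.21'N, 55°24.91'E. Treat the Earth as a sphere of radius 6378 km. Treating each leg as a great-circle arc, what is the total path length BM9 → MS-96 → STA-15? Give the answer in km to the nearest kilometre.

BM9: φ = +79.38333°, λ = -101.14067°
MS-96: φ = +80.89700°, λ = -82.05317°
STA-15: φ = +70.83683°, λ = +55.41517°
BM9→MS-96: c = 0.062484 rad, d = 398.52 km
MS-96→STA-15: c = 0.463662 rad, d = 2957.24 km
Total = 398.52 + 2957.24 = 3355.76 km

3356 km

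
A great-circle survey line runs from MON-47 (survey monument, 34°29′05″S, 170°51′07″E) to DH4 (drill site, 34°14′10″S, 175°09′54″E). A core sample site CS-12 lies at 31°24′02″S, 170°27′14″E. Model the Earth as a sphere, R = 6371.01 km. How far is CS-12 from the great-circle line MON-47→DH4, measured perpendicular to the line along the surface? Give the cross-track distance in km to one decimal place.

MON-47: φ = -34.48472°, λ = +170.85194°
DH4: φ = -34.23611°, λ = +175.16500°
CS-12: φ = -31.40056°, λ = +170.45389°
δ₁₃ = central angle MON-47→CS-12 = 0.054144 rad  (haversine)
θ₁₃ = bearing MON-47→CS-12 = 353.709°,  θ₁₂ = bearing MON-47→DH4 = 87.225°
dₓₜ = R·arcsin(sin δ₁₃ · sin(θ₁₃ − θ₁₂)) = 6371.01·arcsin(0.05412·sin(266.484°)) = -344.299 km
|dₓₜ| = 344.299 km

344.3 km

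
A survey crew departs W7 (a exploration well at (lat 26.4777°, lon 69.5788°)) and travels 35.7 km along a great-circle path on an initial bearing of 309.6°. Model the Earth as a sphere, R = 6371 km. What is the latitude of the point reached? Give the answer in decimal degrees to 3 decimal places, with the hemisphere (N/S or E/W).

26.682°N

δ = d/R = 35.7/6371 = 0.005604 rad
φ₂ = arcsin(sin φ₁ cos δ + cos φ₁ sin δ cos θ)
   = arcsin(0.44585·0.99998 + 0.89511·0.00560·0.63742) = 26.68208°
λ₂ = λ₁ + atan2(sin θ sin δ cos φ₁, cos δ − sin φ₁ sin φ₂) = 69.30194°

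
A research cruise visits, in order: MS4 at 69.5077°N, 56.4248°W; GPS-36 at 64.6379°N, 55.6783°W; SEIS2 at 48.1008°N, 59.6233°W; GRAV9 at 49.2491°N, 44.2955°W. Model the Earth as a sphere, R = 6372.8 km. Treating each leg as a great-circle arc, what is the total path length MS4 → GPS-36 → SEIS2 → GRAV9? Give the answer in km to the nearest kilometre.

MS4→GPS-36: c = 0.085144 rad, d = 542.60 km
GPS-36→SEIS2: c = 0.290999 rad, d = 1854.48 km
SEIS2→GRAV9: c = 0.177475 rad, d = 1131.01 km
Total = 542.60 + 1854.48 + 1131.01 = 3528.09 km

3528 km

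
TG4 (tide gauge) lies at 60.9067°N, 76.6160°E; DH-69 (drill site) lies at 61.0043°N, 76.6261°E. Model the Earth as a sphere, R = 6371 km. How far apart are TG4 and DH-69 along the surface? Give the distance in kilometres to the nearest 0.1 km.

10.9 km

Δφ = 0.0976°,  Δλ = 0.0101°
a = sin²(Δφ/2) + cos φ₁ cos φ₂ sin²(Δλ/2) = 0.000001
c = 2·arcsin(√a) = 0.001706 rad = 0.0977°
d = R·c = 6371 × 0.001706 = 10.9 km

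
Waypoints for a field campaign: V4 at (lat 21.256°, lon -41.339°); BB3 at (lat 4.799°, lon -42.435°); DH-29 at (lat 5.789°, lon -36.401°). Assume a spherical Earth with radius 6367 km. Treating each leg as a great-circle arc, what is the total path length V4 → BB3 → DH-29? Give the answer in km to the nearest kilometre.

2509 km

V4→BB3: c = 0.287828 rad, d = 1832.60 km
BB3→DH-29: c = 0.106276 rad, d = 676.66 km
Total = 1832.60 + 676.66 = 2509.26 km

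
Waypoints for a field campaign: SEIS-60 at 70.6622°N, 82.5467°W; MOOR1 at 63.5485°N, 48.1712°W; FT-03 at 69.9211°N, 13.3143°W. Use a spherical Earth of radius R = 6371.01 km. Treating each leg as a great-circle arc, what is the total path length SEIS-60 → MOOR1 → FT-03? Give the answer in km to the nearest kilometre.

3309 km

SEIS-60→MOOR1: c = 0.259408 rad, d = 1652.69 km
MOOR1→FT-03: c = 0.260025 rad, d = 1656.62 km
Total = 1652.69 + 1656.62 = 3309.32 km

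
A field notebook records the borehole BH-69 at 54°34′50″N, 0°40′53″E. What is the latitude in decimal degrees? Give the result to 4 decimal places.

54.5806°N

54° + 34′/60 + 50″/3600 = 54 + 0.56667 + 0.01389 = 54.5806°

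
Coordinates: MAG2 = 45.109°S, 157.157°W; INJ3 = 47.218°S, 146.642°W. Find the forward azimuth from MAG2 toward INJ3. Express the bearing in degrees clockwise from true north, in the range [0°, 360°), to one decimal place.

109.9°

Δλ = 10.5150°
y = sin Δλ · cos φ₂ = 0.123951
x = cos φ₁ sin φ₂ − sin φ₁ cos φ₂ cos Δλ = -0.044881
θ = atan2(y, x) = 109.9047° → 109.9047° (mod 360°)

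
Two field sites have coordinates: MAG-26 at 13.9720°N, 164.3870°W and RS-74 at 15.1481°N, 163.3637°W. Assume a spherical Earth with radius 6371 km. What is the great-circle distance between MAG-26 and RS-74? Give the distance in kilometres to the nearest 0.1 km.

171.0 km

Δφ = 1.1761°,  Δλ = 1.0233°
a = sin²(Δφ/2) + cos φ₁ cos φ₂ sin²(Δλ/2) = 0.000180
c = 2·arcsin(√a) = 0.026836 rad = 1.5376°
d = R·c = 6371 × 0.026836 = 171.0 km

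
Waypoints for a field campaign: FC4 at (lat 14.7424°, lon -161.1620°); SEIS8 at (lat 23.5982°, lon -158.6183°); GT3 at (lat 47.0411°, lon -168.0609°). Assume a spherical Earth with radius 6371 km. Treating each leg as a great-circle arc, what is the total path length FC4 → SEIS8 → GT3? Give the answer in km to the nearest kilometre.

FC4→SEIS8: c = 0.160135 rad, d = 1020.22 km
SEIS8→GT3: c = 0.429929 rad, d = 2739.08 km
Total = 1020.22 + 2739.08 = 3759.30 km

3759 km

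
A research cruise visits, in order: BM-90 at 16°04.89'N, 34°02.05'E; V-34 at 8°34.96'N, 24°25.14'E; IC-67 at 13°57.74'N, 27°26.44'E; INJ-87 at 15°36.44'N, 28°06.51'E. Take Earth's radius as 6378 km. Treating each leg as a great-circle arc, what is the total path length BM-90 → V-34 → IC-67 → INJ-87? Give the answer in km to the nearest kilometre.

BM-90: φ = +16.08150°, λ = +34.03417°
V-34: φ = +8.58267°, λ = +24.41900°
IC-67: φ = +13.96233°, λ = +27.44067°
INJ-87: φ = +15.60733°, λ = +28.10850°
BM-90→V-34: c = 0.209667 rad, d = 1337.26 km
V-34→IC-67: c = 0.107185 rad, d = 683.63 km
IC-67→INJ-87: c = 0.030843 rad, d = 196.72 km
Total = 1337.26 + 683.63 + 196.72 = 2217.60 km

2218 km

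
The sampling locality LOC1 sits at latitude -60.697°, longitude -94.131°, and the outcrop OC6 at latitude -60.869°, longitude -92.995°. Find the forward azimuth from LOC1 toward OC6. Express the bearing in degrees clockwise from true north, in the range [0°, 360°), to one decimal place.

107.7°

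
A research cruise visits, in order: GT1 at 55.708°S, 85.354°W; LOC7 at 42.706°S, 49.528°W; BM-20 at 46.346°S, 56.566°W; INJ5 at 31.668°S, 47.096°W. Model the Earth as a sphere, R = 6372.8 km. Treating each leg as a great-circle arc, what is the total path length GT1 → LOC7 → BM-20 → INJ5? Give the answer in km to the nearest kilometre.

5444 km

GT1→LOC7: c = 0.460053 rad, d = 2931.82 km
LOC7→BM-20: c = 0.108122 rad, d = 689.04 km
BM-20→INJ5: c = 0.286077 rad, d = 1823.11 km
Total = 2931.82 + 689.04 + 1823.11 = 5443.98 km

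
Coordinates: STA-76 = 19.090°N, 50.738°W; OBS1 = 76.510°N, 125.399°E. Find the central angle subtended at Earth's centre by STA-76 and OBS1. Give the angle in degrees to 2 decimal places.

84.37°

Δφ = 57.4200°,  Δλ = 176.1370°
a = sin²(Δφ/2) + cos φ₁ cos φ₂ sin²(Δλ/2) = 0.450958
c = 2·arcsin(√a) = 1.472555 rad = 84.3712°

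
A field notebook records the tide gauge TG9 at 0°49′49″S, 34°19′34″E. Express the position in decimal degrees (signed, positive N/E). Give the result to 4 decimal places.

lat: 0.8303° S → -0.8303°
lon: 34.3261° E → +34.3261°

-0.8303°, +34.3261°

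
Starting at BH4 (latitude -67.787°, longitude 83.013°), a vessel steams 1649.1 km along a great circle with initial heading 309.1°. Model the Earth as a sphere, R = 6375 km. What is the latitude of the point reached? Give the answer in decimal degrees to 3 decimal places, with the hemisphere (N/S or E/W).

56.511°S

δ = d/R = 1649.1/6375 = 0.258682 rad
φ₂ = arcsin(sin φ₁ cos δ + cos φ₁ sin δ cos θ)
   = arcsin(-0.92578·0.96673 + 0.37805·0.25581·0.63068) = -56.51088°
λ₂ = λ₁ + atan2(sin θ sin δ cos φ₁, cos δ − sin φ₁ sin φ₂) = 61.92641°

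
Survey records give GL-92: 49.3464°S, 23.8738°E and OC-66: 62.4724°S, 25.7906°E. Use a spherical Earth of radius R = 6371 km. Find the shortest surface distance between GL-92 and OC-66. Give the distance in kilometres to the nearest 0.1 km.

1464.3 km

Δφ = -13.1260°,  Δλ = 1.9168°
a = sin²(Δφ/2) + cos φ₁ cos φ₂ sin²(Δλ/2) = 0.013148
c = 2·arcsin(√a) = 0.229833 rad = 13.1684°
d = R·c = 6371 × 0.229833 = 1464.3 km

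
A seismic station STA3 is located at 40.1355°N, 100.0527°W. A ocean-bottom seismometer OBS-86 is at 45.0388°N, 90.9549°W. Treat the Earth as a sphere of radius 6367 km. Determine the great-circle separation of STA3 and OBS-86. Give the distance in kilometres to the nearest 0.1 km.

921.5 km

Δφ = 4.9033°,  Δλ = 9.0978°
a = sin²(Δφ/2) + cos φ₁ cos φ₂ sin²(Δλ/2) = 0.005228
c = 2·arcsin(√a) = 0.144735 rad = 8.2927°
d = R·c = 6367 × 0.144735 = 921.5 km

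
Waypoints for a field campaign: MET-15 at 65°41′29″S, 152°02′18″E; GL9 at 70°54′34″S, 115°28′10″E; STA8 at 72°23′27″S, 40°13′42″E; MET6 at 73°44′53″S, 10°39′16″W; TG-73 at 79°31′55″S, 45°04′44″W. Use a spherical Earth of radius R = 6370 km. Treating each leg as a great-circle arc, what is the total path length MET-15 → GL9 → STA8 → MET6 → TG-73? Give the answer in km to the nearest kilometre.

MET-15: φ = -65.69139°, λ = +152.03833°
GL9: φ = -70.90944°, λ = +115.46944°
STA8: φ = -72.39083°, λ = +40.22833°
MET6: φ = -73.74806°, λ = -10.65444°
TG-73: φ = -79.53194°, λ = -45.07889°
MET-15→GL9: c = 0.248219 rad, d = 1581.15 km
GL9→STA8: c = 0.387310 rad, d = 2467.17 km
STA8→MET6: c = 0.251780 rad, d = 1603.84 km
MET6→TG-73: c = 0.167502 rad, d = 1066.99 km
Total = 1581.15 + 2467.17 + 1603.84 + 1066.99 = 6719.14 km

6719 km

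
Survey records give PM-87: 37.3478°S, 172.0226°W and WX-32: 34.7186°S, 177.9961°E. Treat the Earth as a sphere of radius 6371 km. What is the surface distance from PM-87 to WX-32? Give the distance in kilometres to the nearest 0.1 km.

Δφ = 2.6292°,  Δλ = -9.9813°
a = sin²(Δφ/2) + cos φ₁ cos φ₂ sin²(Δλ/2) = 0.005471
c = 2·arcsin(√a) = 0.148073 rad = 8.4839°
d = R·c = 6371 × 0.148073 = 943.4 km

943.4 km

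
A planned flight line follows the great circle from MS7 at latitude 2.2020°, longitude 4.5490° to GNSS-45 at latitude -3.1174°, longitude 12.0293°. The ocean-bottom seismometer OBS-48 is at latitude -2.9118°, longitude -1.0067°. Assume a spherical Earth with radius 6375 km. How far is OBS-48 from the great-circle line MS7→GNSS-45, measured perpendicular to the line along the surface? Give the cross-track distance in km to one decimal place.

821.6 km

δ₁₃ = central angle MS7→OBS-48 = 0.131764 rad  (haversine)
θ₁₃ = bearing MS7→OBS-48 = 227.386°,  θ₁₂ = bearing MS7→GNSS-45 = 125.400°
dₓₜ = R·arcsin(sin δ₁₃ · sin(θ₁₃ − θ₁₂)) = 6375·arcsin(0.13138·sin(101.986°)) = 821.579 km
|dₓₜ| = 821.579 km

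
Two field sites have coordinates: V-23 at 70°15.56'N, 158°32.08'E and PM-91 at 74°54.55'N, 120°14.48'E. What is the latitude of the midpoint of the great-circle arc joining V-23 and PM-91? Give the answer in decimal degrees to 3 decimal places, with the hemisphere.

73.478°N

V-23: φ = +70.25933°, λ = +158.53467°
PM-91: φ = +74.90917°, λ = +120.24133°
Bx = cos φ₂ cos Δλ = 0.204335,  By = cos φ₂ sin Δλ = -0.161336
φₘ = atan2(sin φ₁ + sin φ₂, √((cos φ₁ + Bx)² + By²)) = 73.47808°
λₘ = λ₁ + atan2(By, cos φ₁ + Bx) = 141.96097°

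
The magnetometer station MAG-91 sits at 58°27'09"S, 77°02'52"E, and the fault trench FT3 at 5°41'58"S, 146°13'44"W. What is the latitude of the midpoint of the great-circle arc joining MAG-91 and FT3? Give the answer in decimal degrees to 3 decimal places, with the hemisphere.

MAG-91: φ = -58.45250°, λ = +77.04778°
FT3: φ = -5.69944°, λ = -146.22889°
Bx = cos φ₂ cos Δλ = -0.724453,  By = cos φ₂ sin Δλ = 0.682133
φₘ = atan2(sin φ₁ + sin φ₂, √((cos φ₁ + Bx)² + By²)) = -53.22414°
λₘ = λ₁ + atan2(By, cos φ₁ + Bx) = -176.51474°

53.224°S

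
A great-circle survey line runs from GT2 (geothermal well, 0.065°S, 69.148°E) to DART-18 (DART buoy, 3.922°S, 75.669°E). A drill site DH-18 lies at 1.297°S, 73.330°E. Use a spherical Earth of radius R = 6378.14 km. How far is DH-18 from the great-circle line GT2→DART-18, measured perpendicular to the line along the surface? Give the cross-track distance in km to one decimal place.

δ₁₃ = central angle GT2→DH-18 = 0.076085 rad  (haversine)
θ₁₃ = bearing GT2→DH-18 = 106.434°,  θ₁₂ = bearing GT2→DART-18 = 120.700°
dₓₜ = R·arcsin(sin δ₁₃ · sin(θ₁₃ − θ₁₂)) = 6378.14·arcsin(0.07601·sin(-14.267°)) = -119.481 km
|dₓₜ| = 119.481 km

119.5 km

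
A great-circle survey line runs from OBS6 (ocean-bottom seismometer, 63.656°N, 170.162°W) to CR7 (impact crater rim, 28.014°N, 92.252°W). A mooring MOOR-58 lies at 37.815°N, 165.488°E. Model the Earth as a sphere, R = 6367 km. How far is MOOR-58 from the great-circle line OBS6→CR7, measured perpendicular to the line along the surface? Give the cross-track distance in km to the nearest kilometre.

2320 km

δ₁₃ = central angle OBS6→MOOR-58 = 0.517978 rad  (haversine)
θ₁₃ = bearing OBS6→MOOR-58 = 221.137°,  θ₁₂ = bearing OBS6→CR7 = 87.167°
dₓₜ = R·arcsin(sin δ₁₃ · sin(θ₁₃ − θ₁₂)) = 6367·arcsin(0.49512·sin(133.970°)) = 2319.815 km
|dₓₜ| = 2319.815 km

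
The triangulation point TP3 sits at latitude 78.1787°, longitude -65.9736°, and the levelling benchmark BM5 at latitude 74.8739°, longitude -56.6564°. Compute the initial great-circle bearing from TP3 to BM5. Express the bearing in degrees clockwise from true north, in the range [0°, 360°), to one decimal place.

142.1°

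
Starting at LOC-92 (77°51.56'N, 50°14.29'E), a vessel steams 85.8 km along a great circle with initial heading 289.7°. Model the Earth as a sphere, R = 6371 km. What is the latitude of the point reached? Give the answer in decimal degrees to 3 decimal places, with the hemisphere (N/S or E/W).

78.098°N

LOC-92: φ = +77.85933°, λ = +50.23817°
δ = d/R = 85.8/6371 = 0.013467 rad
φ₂ = arcsin(sin φ₁ cos δ + cos φ₁ sin δ cos θ)
   = arcsin(0.97763·0.99991 + 0.21031·0.01347·0.33710) = 78.09759°
λ₂ = λ₁ + atan2(sin θ sin δ cos φ₁, cos δ − sin φ₁ sin φ₂) = 46.71376°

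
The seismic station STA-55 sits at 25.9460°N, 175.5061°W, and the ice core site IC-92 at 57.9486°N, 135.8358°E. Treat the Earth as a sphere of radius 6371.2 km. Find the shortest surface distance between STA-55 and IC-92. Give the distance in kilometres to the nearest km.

5191 km

Δφ = 32.0026°,  Δλ = -48.6581°
a = sin²(Δφ/2) + cos φ₁ cos φ₂ sin²(Δλ/2) = 0.156979
c = 2·arcsin(√a) = 0.814761 rad = 46.6824°
d = R·c = 6371.2 × 0.814761 = 5191.0 km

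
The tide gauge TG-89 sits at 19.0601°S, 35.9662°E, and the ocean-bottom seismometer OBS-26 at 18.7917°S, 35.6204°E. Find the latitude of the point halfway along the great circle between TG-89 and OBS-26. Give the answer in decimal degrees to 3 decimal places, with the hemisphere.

Bx = cos φ₂ cos Δλ = 0.946679,  By = cos φ₂ sin Δλ = -0.005714
φₘ = atan2(sin φ₁ + sin φ₂, √((cos φ₁ + Bx)² + By²)) = -18.92598°
λₘ = λ₁ + atan2(By, cos φ₁ + Bx) = 35.79316°

18.926°S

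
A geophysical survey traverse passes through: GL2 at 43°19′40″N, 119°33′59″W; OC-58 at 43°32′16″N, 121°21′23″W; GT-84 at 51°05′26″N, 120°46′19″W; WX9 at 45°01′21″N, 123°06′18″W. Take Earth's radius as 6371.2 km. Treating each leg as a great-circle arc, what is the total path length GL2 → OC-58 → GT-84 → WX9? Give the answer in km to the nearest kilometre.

GL2: φ = +43.32778°, λ = -119.56639°
OC-58: φ = +43.53778°, λ = -121.35639°
GT-84: φ = +51.09056°, λ = -120.77194°
WX9: φ = +45.02250°, λ = -123.10500°
GL2→OC-58: c = 0.022981 rad, d = 146.41 km
OC-58→GT-84: c = 0.132001 rad, d = 841.00 km
GT-84→WX9: c = 0.109334 rad, d = 696.59 km
Total = 146.41 + 841.00 + 696.59 = 1684.00 km

1684 km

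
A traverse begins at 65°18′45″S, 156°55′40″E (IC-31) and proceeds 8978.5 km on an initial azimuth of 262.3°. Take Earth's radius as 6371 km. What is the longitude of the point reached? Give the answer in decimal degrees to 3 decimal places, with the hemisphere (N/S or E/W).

63.827°E

IC-31: φ = -65.31250°, λ = +156.92778°
δ = d/R = 8978.5/6371 = 1.409276 rad
φ₂ = arcsin(sin φ₁ cos δ + cos φ₁ sin δ cos θ)
   = arcsin(-0.90860·0.16082 + 0.41767·0.98698·-0.13399) = -11.61609°
λ₂ = λ₁ + atan2(sin θ sin δ cos φ₁, cos δ − sin φ₁ sin φ₂) = 63.82689°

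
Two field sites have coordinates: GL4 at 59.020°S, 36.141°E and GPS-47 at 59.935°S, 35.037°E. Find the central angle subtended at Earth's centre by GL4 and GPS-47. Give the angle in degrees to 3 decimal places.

Δφ = -0.9150°,  Δλ = -1.1040°
a = sin²(Δφ/2) + cos φ₁ cos φ₂ sin²(Δλ/2) = 0.000088
c = 2·arcsin(√a) = 0.018729 rad = 1.0731°

1.073°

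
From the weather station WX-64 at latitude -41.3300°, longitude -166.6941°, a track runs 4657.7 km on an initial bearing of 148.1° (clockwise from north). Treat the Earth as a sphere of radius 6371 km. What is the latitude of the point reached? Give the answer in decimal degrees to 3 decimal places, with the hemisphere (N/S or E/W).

66.532°S

δ = d/R = 4657.7/6371 = 0.731078 rad
φ₂ = arcsin(sin φ₁ cos δ + cos φ₁ sin δ cos θ)
   = arcsin(-0.66039·0.74445 + 0.75092·0.66767·-0.84897) = -66.53181°
λ₂ = λ₁ + atan2(sin θ sin δ cos φ₁, cos δ − sin φ₁ sin φ₂) = -104.32443°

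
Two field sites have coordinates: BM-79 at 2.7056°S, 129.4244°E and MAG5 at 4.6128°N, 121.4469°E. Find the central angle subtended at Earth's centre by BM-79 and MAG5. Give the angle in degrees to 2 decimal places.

10.82°

Δφ = 7.3184°,  Δλ = -7.9775°
a = sin²(Δφ/2) + cos φ₁ cos φ₂ sin²(Δλ/2) = 0.008891
c = 2·arcsin(√a) = 0.188863 rad = 10.8211°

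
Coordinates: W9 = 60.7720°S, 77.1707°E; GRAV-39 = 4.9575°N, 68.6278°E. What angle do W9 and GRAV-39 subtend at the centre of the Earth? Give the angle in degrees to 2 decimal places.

66.07°

Δφ = 65.7295°,  Δλ = -8.5429°
a = sin²(Δφ/2) + cos φ₁ cos φ₂ sin²(Δλ/2) = 0.297176
c = 2·arcsin(√a) = 1.153109 rad = 66.0683°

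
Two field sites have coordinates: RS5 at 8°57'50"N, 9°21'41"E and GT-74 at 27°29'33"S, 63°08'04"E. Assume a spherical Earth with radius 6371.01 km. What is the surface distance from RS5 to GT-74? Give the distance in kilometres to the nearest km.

RS5: φ = +8.96389°, λ = +9.36139°
GT-74: φ = -27.49250°, λ = +63.13444°
Δφ = -36.4564°,  Δλ = 53.7731°
a = sin²(Δφ/2) + cos φ₁ cos φ₂ sin²(Δλ/2) = 0.277042
c = 2·arcsin(√a) = 1.108600 rad = 63.5181°
d = R·c = 6371.01 × 1.108600 = 7062.9 km

7063 km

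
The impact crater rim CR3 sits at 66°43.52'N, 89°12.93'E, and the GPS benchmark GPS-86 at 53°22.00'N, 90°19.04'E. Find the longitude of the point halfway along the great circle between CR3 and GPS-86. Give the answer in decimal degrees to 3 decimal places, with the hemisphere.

CR3: φ = +66.72533°, λ = +89.21550°
GPS-86: φ = +53.36667°, λ = +90.31733°
Bx = cos φ₂ cos Δλ = 0.596582,  By = cos φ₂ sin Δλ = 0.011474
φₘ = atan2(sin φ₁ + sin φ₂, √((cos φ₁ + Bx)² + By²)) = 60.04710°
λₘ = λ₁ + atan2(By, cos φ₁ + Bx) = 89.87837°

89.878°E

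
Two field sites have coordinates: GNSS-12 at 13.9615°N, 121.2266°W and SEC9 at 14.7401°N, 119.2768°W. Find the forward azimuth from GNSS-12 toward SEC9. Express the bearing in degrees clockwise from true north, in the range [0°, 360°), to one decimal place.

67.4°

Δλ = 1.9498°
y = sin Δλ · cos φ₂ = 0.032904
x = cos φ₁ sin φ₂ − sin φ₁ cos φ₂ cos Δλ = 0.013724
θ = atan2(y, x) = 67.3597° → 67.3597° (mod 360°)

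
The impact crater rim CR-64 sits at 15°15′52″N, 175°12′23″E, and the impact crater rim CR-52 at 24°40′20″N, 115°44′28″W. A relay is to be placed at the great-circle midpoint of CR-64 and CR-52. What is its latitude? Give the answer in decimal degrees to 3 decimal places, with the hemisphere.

23.794°N

CR-64: φ = +15.26444°, λ = +175.20639°
CR-52: φ = +24.67222°, λ = -115.74111°
Bx = cos φ₂ cos Δλ = 0.324875,  By = cos φ₂ sin Δλ = 0.848653
φₘ = atan2(sin φ₁ + sin φ₂, √((cos φ₁ + Bx)² + By²)) = 23.79413°
λₘ = λ₁ + atan2(By, cos φ₁ + Bx) = -151.44565°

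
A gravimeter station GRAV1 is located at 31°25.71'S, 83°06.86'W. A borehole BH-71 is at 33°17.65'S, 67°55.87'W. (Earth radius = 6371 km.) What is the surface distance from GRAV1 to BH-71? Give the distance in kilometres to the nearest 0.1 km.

1439.8 km

GRAV1: φ = -31.42850°, λ = -83.11433°
BH-71: φ = -33.29417°, λ = -67.93117°
Δφ = -1.8657°,  Δλ = 15.1832°
a = sin²(Δφ/2) + cos φ₁ cos φ₂ sin²(Δλ/2) = 0.012713
c = 2·arcsin(√a) = 0.225987 rad = 12.9481°
d = R·c = 6371 × 0.225987 = 1439.8 km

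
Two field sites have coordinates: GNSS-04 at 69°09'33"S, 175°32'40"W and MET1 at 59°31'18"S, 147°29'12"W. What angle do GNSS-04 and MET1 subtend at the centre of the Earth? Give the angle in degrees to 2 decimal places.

GNSS-04: φ = -69.15917°, λ = -175.54444°
MET1: φ = -59.52167°, λ = -147.48667°
Δφ = 9.6375°,  Δλ = 28.0578°
a = sin²(Δφ/2) + cos φ₁ cos φ₂ sin²(Δλ/2) = 0.017661
c = 2·arcsin(√a) = 0.266575 rad = 15.2736°

15.27°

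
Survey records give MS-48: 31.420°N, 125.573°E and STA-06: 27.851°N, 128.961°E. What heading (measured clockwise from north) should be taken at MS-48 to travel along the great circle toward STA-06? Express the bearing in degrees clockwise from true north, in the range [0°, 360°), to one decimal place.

139.6°

Δλ = 3.3880°
y = sin Δλ · cos φ₂ = 0.052252
x = cos φ₁ sin φ₂ − sin φ₁ cos φ₂ cos Δλ = -0.061445
θ = atan2(y, x) = 139.6227° → 139.6227° (mod 360°)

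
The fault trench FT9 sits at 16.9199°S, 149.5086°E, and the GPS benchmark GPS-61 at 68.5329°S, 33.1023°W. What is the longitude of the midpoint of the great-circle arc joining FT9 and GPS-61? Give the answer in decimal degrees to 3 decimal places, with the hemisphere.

151.124°E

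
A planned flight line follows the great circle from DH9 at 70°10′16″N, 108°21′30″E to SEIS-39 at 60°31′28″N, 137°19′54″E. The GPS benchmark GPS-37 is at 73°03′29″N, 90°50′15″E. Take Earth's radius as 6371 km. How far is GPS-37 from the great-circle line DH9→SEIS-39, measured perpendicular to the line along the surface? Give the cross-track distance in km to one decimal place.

DH9: φ = +70.17111°, λ = +108.35833°
SEIS-39: φ = +60.52444°, λ = +137.33167°
GPS-37: φ = +73.05806°, λ = +90.83750°
δ₁₃ = central angle DH9→GPS-37 = 0.108265 rad  (haversine)
θ₁₃ = bearing DH9→GPS-37 = 305.719°,  θ₁₂ = bearing DH9→SEIS-39 = 114.702°
dₓₜ = R·arcsin(sin δ₁₃ · sin(θ₁₃ − θ₁₂)) = 6371·arcsin(0.10805·sin(191.017°)) = -131.562 km
|dₓₜ| = 131.562 km

131.6 km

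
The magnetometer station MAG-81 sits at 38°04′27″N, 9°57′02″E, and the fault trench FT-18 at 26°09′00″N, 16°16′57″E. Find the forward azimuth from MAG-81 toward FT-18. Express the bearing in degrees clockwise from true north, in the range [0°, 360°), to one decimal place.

154.0°

MAG-81: φ = +38.07417°, λ = +9.95056°
FT-18: φ = +26.15000°, λ = +16.28250°
Δλ = 6.3319°
y = sin Δλ · cos φ₂ = 0.099000
x = cos φ₁ sin φ₂ − sin φ₁ cos φ₂ cos Δλ = -0.203240
θ = atan2(y, x) = 154.0289° → 154.0289° (mod 360°)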